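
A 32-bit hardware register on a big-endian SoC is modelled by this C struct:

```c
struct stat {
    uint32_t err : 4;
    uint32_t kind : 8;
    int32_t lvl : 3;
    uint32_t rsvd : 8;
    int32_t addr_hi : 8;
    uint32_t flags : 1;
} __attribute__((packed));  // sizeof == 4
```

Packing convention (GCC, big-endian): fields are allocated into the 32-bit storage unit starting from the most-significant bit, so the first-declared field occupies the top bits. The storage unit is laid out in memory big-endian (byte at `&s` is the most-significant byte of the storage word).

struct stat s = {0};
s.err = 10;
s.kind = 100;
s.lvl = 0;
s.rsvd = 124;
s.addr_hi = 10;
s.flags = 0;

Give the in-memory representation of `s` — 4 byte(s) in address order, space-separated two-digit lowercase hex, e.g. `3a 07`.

err (4b) val=10 bits=0xa at bit 28: 0xa0000000
kind (8b) val=100 bits=0x64 at bit 20: 0xa6400000
lvl (3b) val=0 bits=0x0 at bit 17: 0xa6400000
rsvd (8b) val=124 bits=0x7c at bit 9: 0xa640f800
addr_hi (8b) val=10 bits=0xa at bit 1: 0xa640f814
flags (1b) val=0 bits=0x0 at bit 0: 0xa640f814
word = 0xa640f814 → big-endian bytes:
  [0]=0xa6  [1]=0x40  [2]=0xf8  [3]=0x14

a6 40 f8 14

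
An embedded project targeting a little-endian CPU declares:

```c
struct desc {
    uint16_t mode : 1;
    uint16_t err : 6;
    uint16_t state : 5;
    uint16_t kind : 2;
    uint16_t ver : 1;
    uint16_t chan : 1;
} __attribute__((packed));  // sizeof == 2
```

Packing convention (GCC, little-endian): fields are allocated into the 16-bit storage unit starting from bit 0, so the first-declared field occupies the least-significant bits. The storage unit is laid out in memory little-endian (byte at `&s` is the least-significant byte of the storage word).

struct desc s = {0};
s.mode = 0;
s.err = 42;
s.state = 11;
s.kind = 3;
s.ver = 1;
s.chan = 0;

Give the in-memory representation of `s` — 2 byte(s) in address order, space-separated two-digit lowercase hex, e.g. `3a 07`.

d4 75

mode (1b) val=0 bits=0x0 at bit 0: 0x0000
err (6b) val=42 bits=0x2a at bit 1: 0x0054
state (5b) val=11 bits=0xb at bit 7: 0x05d4
kind (2b) val=3 bits=0x3 at bit 12: 0x35d4
ver (1b) val=1 bits=0x1 at bit 14: 0x75d4
chan (1b) val=0 bits=0x0 at bit 15: 0x75d4
word = 0x75d4 → little-endian bytes:
  [0]=0xd4  [1]=0x75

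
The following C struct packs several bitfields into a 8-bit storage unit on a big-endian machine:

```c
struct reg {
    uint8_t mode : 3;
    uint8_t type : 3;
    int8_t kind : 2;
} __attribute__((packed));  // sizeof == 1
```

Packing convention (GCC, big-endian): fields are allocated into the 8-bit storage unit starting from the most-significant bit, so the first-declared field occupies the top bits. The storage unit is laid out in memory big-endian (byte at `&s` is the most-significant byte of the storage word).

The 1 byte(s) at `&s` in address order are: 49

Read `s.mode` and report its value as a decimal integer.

2

[0]=0x49 (big-endian) → word 0x49
mode:3 @ bit 5 → (0x49>>5)&0x7 = 0x2  ←
type:3 @ bit 2 → (0x49>>2)&0x7 = 0x2
kind:2 @ bit 0 → (0x49>>0)&0x3 = 0x1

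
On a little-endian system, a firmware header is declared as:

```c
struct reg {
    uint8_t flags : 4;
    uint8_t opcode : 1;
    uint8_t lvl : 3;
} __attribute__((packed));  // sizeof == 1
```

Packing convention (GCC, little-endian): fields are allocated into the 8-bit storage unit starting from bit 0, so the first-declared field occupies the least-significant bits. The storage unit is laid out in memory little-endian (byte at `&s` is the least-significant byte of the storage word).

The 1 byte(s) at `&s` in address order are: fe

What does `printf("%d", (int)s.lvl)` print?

[0]=0xfe (little-endian) → word 0xfe
flags:4 @ bit 0 → (0xfe>>0)&0xf = 0xe
opcode:1 @ bit 4 → (0xfe>>4)&0x1 = 0x1
lvl:3 @ bit 5 → (0xfe>>5)&0x7 = 0x7  ←

7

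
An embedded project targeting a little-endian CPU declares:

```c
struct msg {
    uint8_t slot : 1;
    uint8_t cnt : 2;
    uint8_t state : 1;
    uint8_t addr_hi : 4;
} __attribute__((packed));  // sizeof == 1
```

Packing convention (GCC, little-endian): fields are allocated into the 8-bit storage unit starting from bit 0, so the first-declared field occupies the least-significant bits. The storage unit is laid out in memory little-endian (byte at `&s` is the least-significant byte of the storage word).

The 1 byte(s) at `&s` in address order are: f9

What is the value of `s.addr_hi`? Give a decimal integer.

[0]=0xf9 (little-endian) → word 0xf9
slot:1 @ bit 0 → (0xf9>>0)&0x1 = 0x1
cnt:2 @ bit 1 → (0xf9>>1)&0x3 = 0x0
state:1 @ bit 3 → (0xf9>>3)&0x1 = 0x1
addr_hi:4 @ bit 4 → (0xf9>>4)&0xf = 0xf  ←

15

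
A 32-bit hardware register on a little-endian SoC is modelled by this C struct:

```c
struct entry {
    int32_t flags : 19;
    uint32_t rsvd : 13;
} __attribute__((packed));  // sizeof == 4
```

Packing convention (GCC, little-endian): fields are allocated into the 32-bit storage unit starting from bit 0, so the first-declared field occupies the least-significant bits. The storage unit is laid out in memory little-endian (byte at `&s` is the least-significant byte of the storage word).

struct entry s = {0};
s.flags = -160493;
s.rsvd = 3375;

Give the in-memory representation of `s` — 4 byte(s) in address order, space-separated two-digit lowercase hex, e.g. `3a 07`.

13 8d 7d 69

[0+:19] flags=-160493 & 0x7ffff = 0x58d13; word=0x00058d13
[19+:13] rsvd=3375 & 0x1fff = 0xd2f; word=0x697d8d13
word = 0x697d8d13 → little-endian bytes:
  [0]=0x13  [1]=0x8d  [2]=0x7d  [3]=0x69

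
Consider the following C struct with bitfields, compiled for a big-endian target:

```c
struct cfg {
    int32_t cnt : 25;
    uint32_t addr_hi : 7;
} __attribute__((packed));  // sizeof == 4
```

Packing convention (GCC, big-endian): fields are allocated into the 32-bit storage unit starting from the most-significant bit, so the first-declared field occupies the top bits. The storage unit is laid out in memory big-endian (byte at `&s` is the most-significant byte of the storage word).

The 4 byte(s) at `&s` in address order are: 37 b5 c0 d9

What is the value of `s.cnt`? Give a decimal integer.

[0]=0x37 [1]=0xb5 [2]=0xc0 [3]=0xd9 (big-endian) → word 0x37b5c0d9
cnt:25 @ bit 7 → (0x37b5c0d9>>7)&0x1ffffff = 0x6f6b81  ←
addr_hi:7 @ bit 0 → (0x37b5c0d9>>0)&0x7f = 0x59
cnt signed 25b, MSB=0: value = 7302017

7302017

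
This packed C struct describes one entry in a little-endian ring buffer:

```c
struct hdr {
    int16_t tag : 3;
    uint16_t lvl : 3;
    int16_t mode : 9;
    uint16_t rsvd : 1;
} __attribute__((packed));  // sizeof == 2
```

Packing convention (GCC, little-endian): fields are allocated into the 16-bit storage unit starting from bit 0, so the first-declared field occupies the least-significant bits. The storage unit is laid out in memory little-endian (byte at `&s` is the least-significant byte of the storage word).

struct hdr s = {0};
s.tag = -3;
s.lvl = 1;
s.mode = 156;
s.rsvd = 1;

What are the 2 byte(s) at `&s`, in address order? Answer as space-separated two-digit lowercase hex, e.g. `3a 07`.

tag (3b) val=-3 bits=0x5 at bit 0: 0x0005
lvl (3b) val=1 bits=0x1 at bit 3: 0x000d
mode (9b) val=156 bits=0x9c at bit 6: 0x270d
rsvd (1b) val=1 bits=0x1 at bit 15: 0xa70d
word = 0xa70d → little-endian bytes:
  [0]=0x0d  [1]=0xa7

0d a7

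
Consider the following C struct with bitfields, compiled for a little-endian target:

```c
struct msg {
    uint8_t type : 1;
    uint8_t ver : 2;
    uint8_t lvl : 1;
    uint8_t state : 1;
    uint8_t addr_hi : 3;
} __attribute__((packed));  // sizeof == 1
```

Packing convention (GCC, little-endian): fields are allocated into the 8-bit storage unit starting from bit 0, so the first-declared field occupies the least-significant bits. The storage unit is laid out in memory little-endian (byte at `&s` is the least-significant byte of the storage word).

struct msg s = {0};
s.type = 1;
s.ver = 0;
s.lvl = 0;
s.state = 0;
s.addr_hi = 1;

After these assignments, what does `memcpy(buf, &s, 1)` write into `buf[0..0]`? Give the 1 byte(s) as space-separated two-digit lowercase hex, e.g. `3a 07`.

21

[0+:1] type=1 & 0x1 = 0x1; word=0x01
[1+:2] ver=0 & 0x3 = 0x0; word=0x01
[3+:1] lvl=0 & 0x1 = 0x0; word=0x01
[4+:1] state=0 & 0x1 = 0x0; word=0x01
[5+:3] addr_hi=1 & 0x7 = 0x1; word=0x21
word = 0x21 → little-endian bytes:
  [0]=0x21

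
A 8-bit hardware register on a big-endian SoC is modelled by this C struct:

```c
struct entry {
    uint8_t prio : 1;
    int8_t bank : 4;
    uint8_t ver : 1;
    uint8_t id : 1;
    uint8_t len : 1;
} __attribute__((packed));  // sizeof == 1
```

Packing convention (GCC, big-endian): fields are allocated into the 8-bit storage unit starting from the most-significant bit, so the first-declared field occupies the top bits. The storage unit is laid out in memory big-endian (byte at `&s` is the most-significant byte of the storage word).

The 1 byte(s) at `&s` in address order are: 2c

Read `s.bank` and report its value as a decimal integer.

5

[0]=0x2c (big-endian) → word 0x2c
prio [7+:1] = (word>>7) & 0x1 = 0
bank [3+:4] = (word>>3) & 0xf = 5  ←
ver [2+:1] = (word>>2) & 0x1 = 1
id [1+:1] = (word>>1) & 0x1 = 0
len [0+:1] = (word>>0) & 0x1 = 0
bank signed 4b, MSB=0: value = 5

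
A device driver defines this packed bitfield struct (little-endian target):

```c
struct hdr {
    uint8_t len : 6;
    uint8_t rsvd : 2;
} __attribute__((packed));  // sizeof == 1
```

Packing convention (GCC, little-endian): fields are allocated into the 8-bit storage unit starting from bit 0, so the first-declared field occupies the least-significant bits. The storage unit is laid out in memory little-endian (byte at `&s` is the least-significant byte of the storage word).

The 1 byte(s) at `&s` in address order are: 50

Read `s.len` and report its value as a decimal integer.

16

[0]=0x50 (little-endian) → word 0x50
len:6 @ bit 0 → (0x50>>0)&0x3f = 0x10  ←
rsvd:2 @ bit 6 → (0x50>>6)&0x3 = 0x1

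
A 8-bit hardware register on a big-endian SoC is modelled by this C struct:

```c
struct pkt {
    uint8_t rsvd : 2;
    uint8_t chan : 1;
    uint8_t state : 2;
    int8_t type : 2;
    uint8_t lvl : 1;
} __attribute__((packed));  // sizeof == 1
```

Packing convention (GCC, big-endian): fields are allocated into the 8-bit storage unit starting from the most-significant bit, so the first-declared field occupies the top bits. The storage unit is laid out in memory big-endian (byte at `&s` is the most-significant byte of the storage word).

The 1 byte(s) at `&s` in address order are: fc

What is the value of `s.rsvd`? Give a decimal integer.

[0]=0xfc (big-endian) → word 0xfc
rsvd:2 @ bit 6 → (0xfc>>6)&0x3 = 0x3  ←
chan:1 @ bit 5 → (0xfc>>5)&0x1 = 0x1
state:2 @ bit 3 → (0xfc>>3)&0x3 = 0x3
type:2 @ bit 1 → (0xfc>>1)&0x3 = 0x2
lvl:1 @ bit 0 → (0xfc>>0)&0x1 = 0x0

3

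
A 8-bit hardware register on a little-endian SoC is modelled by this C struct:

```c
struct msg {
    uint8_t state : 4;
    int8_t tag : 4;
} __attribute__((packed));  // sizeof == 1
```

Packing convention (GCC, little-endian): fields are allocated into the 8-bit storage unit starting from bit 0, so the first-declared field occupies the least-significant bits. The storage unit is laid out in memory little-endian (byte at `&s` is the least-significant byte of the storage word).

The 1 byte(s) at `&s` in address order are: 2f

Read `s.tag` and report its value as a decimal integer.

2

[0]=0x2f (little-endian) → word 0x2f
state [0+:4] = (word>>0) & 0xf = 15
tag [4+:4] = (word>>4) & 0xf = 2  ←
tag signed 4b, MSB=0: value = 2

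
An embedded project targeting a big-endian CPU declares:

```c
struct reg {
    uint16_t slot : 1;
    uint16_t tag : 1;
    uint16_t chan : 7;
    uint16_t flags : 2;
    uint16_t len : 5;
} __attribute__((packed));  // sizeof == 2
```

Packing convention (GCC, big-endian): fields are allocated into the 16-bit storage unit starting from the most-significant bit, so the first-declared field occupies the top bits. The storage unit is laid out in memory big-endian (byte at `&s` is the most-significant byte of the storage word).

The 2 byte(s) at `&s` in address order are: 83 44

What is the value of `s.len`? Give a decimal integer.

[0]=0x83 [1]=0x44 (big-endian) → word 0x8344
slot:1 @ bit 15 → (0x8344>>15)&0x1 = 0x1
tag:1 @ bit 14 → (0x8344>>14)&0x1 = 0x0
chan:7 @ bit 7 → (0x8344>>7)&0x7f = 0x6
flags:2 @ bit 5 → (0x8344>>5)&0x3 = 0x2
len:5 @ bit 0 → (0x8344>>0)&0x1f = 0x4  ←

4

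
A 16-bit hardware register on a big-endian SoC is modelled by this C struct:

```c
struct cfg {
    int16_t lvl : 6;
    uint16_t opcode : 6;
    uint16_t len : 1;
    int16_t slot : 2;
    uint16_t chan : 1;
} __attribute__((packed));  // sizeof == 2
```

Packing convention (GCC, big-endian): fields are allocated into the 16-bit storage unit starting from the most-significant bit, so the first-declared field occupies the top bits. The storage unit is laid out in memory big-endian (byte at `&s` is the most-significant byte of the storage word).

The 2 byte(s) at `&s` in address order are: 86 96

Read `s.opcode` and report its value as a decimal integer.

41

[0]=0x86 [1]=0x96 (big-endian) → word 0x8696
lvl:6 @ bit 10 → (0x8696>>10)&0x3f = 0x21
opcode:6 @ bit 4 → (0x8696>>4)&0x3f = 0x29  ←
len:1 @ bit 3 → (0x8696>>3)&0x1 = 0x0
slot:2 @ bit 1 → (0x8696>>1)&0x3 = 0x3
chan:1 @ bit 0 → (0x8696>>0)&0x1 = 0x0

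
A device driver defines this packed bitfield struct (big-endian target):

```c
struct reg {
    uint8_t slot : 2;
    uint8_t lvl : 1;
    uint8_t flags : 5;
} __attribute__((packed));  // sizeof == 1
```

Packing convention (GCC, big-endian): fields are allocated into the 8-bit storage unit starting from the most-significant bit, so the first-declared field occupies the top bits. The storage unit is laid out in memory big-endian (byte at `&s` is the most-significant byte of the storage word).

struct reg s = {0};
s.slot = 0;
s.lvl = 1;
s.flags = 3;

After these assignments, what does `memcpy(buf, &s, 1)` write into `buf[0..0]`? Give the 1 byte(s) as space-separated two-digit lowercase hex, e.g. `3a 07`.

slot (2b) val=0 bits=0x0 at bit 6: 0x00
lvl (1b) val=1 bits=0x1 at bit 5: 0x20
flags (5b) val=3 bits=0x3 at bit 0: 0x23
word = 0x23 → big-endian bytes:
  [0]=0x23

23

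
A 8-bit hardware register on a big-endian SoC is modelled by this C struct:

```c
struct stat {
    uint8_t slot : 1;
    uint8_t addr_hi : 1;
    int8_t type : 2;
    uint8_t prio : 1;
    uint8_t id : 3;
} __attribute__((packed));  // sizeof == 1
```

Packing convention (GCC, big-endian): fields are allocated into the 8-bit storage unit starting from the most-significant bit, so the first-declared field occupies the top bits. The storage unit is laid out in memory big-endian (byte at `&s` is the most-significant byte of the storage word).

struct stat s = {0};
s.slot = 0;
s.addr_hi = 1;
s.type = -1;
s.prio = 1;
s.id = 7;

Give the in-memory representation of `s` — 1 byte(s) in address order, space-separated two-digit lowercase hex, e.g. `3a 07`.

slot (1b) val=0 bits=0x0 at bit 7: 0x00
addr_hi (1b) val=1 bits=0x1 at bit 6: 0x40
type (2b) val=-1 bits=0x3 at bit 4: 0x70
prio (1b) val=1 bits=0x1 at bit 3: 0x78
id (3b) val=7 bits=0x7 at bit 0: 0x7f
word = 0x7f → big-endian bytes:
  [0]=0x7f

7f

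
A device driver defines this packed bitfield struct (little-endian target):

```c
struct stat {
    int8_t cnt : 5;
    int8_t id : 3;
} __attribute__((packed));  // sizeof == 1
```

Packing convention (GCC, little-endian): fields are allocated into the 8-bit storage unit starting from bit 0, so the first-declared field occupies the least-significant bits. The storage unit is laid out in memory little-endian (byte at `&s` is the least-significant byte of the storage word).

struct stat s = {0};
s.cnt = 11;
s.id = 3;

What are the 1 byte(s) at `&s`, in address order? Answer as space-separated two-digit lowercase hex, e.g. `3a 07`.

6b

cnt (5b) val=11 bits=0xb at bit 0: 0x0b
id (3b) val=3 bits=0x3 at bit 5: 0x6b
word = 0x6b → little-endian bytes:
  [0]=0x6b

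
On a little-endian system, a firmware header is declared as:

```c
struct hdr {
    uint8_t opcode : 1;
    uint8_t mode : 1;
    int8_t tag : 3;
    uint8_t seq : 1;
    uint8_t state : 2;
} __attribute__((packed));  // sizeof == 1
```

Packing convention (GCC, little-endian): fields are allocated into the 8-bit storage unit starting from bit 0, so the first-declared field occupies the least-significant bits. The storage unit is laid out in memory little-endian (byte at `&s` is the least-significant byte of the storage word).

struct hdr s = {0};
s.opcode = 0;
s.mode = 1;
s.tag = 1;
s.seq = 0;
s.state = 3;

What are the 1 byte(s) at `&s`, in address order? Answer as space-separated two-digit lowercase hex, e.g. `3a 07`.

opcode:1 = 0 → 0x0 << 0 → word 0x00
mode:1 = 1 → 0x1 << 1 → word 0x02
tag:3 = 1 → 0x1 << 2 → word 0x06
seq:1 = 0 → 0x0 << 5 → word 0x06
state:2 = 3 → 0x3 << 6 → word 0xc6
word = 0xc6 → little-endian bytes:
  [0]=0xc6

c6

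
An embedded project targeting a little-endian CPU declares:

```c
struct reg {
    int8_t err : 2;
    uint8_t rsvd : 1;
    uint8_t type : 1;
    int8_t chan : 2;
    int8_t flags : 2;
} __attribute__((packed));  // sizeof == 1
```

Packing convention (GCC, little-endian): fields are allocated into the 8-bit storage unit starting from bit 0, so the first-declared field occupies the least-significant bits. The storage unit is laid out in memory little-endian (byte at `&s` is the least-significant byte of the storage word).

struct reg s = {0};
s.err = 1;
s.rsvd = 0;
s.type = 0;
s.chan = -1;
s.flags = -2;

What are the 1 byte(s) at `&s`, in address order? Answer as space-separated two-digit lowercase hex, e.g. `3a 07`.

b1

err (2b) val=1 bits=0x1 at bit 0: 0x01
rsvd (1b) val=0 bits=0x0 at bit 2: 0x01
type (1b) val=0 bits=0x0 at bit 3: 0x01
chan (2b) val=-1 bits=0x3 at bit 4: 0x31
flags (2b) val=-2 bits=0x2 at bit 6: 0xb1
word = 0xb1 → little-endian bytes:
  [0]=0xb1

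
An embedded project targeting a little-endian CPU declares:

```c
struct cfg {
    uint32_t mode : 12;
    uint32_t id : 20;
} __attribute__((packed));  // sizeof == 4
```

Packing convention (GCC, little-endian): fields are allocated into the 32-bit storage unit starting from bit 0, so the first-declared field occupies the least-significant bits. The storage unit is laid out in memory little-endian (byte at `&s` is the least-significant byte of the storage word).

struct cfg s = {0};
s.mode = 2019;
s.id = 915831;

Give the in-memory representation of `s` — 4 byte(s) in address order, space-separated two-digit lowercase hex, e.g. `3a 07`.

e3 77 97 df

[0+:12] mode=2019 & 0xfff = 0x7e3; word=0x000007e3
[12+:20] id=915831 & 0xfffff = 0xdf977; word=0xdf9777e3
word = 0xdf9777e3 → little-endian bytes:
  [0]=0xe3  [1]=0x77  [2]=0x97  [3]=0xdf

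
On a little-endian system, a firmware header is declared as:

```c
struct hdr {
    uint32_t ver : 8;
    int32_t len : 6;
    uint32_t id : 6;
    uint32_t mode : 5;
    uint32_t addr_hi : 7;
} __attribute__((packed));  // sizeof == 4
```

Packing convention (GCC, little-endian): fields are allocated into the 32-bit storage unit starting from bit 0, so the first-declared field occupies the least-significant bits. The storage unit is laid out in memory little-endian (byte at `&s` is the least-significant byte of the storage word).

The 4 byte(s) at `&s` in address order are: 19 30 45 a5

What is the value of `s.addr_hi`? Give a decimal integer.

82

[0]=0x19 [1]=0x30 [2]=0x45 [3]=0xa5 (little-endian) → word 0xa5453019
ver [0+:8] = (word>>0) & 0xff = 25
len [8+:6] = (word>>8) & 0x3f = 48
id [14+:6] = (word>>14) & 0x3f = 20
mode [20+:5] = (word>>20) & 0x1f = 20
addr_hi [25+:7] = (word>>25) & 0x7f = 82  ←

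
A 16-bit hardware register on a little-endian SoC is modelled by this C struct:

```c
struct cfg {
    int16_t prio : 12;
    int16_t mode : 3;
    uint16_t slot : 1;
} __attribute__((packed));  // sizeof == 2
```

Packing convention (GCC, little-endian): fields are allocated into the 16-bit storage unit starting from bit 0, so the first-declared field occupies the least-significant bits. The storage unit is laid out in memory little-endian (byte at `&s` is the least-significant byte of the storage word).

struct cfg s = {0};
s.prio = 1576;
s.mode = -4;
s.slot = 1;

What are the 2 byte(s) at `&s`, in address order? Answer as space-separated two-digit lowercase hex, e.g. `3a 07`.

[0+:12] prio=1576 & 0xfff = 0x628; word=0x0628
[12+:3] mode=-4 & 0x7 = 0x4; word=0x4628
[15+:1] slot=1 & 0x1 = 0x1; word=0xc628
word = 0xc628 → little-endian bytes:
  [0]=0x28  [1]=0xc6

28 c6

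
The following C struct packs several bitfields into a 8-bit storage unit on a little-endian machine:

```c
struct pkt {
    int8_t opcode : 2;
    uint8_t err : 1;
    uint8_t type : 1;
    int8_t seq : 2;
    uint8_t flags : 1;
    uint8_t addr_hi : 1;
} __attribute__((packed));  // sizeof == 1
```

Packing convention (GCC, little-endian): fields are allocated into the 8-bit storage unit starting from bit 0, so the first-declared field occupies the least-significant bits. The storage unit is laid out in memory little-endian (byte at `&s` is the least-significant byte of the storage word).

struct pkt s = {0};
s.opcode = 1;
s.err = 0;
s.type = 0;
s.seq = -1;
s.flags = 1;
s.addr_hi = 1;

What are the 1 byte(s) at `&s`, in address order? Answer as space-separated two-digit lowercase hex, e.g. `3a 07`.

f1

[0+:2] opcode=1 & 0x3 = 0x1; word=0x01
[2+:1] err=0 & 0x1 = 0x0; word=0x01
[3+:1] type=0 & 0x1 = 0x0; word=0x01
[4+:2] seq=-1 & 0x3 = 0x3; word=0x31
[6+:1] flags=1 & 0x1 = 0x1; word=0x71
[7+:1] addr_hi=1 & 0x1 = 0x1; word=0xf1
word = 0xf1 → little-endian bytes:
  [0]=0xf1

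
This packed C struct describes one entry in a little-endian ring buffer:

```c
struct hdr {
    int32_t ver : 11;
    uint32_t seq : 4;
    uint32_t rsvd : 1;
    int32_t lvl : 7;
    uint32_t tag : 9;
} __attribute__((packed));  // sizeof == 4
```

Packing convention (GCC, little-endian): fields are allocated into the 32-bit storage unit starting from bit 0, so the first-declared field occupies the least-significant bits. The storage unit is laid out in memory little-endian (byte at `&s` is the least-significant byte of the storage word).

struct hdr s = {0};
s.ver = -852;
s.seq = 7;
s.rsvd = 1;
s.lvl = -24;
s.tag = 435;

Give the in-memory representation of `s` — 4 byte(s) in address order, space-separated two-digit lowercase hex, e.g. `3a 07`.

ver:11 = -852 → 0x4ac << 0 → word 0x000004ac
seq:4 = 7 → 0x7 << 11 → word 0x00003cac
rsvd:1 = 1 → 0x1 << 15 → word 0x0000bcac
lvl:7 = -24 → 0x68 << 16 → word 0x0068bcac
tag:9 = 435 → 0x1b3 << 23 → word 0xd9e8bcac
word = 0xd9e8bcac → little-endian bytes:
  [0]=0xac  [1]=0xbc  [2]=0xe8  [3]=0xd9

ac bc e8 d9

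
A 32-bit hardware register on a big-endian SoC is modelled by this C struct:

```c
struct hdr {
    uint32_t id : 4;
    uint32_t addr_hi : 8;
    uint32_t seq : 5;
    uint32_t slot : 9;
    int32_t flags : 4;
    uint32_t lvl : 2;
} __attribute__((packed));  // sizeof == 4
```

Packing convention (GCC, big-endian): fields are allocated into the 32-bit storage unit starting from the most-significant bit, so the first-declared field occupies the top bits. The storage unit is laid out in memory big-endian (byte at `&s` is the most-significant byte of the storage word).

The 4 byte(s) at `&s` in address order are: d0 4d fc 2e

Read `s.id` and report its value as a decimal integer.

[0]=0xd0 [1]=0x4d [2]=0xfc [3]=0x2e (big-endian) → word 0xd04dfc2e
id [28+:4] = (word>>28) & 0xf = 13  ←
addr_hi [20+:8] = (word>>20) & 0xff = 4
seq [15+:5] = (word>>15) & 0x1f = 27
slot [6+:9] = (word>>6) & 0x1ff = 496
flags [2+:4] = (word>>2) & 0xf = 11
lvl [0+:2] = (word>>0) & 0x3 = 2

13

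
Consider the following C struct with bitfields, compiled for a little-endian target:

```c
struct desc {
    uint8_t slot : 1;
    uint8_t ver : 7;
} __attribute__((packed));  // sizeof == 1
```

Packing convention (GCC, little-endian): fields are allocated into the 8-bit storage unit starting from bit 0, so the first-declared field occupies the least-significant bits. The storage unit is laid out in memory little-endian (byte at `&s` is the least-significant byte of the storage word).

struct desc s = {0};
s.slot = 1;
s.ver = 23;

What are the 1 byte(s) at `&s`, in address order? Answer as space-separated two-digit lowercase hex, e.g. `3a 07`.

slot (1b) val=1 bits=0x1 at bit 0: 0x01
ver (7b) val=23 bits=0x17 at bit 1: 0x2f
word = 0x2f → little-endian bytes:
  [0]=0x2f

2f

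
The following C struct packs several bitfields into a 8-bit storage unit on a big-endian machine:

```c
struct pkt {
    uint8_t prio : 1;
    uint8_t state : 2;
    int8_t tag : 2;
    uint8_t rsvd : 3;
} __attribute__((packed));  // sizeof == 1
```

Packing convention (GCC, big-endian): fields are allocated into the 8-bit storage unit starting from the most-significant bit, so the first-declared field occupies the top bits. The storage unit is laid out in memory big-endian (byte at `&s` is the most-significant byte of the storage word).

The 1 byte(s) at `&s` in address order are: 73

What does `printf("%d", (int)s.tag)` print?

-2

[0]=0x73 (big-endian) → word 0x73
prio [7+:1] = (word>>7) & 0x1 = 0
state [5+:2] = (word>>5) & 0x3 = 3
tag [3+:2] = (word>>3) & 0x3 = 2  ←
rsvd [0+:3] = (word>>0) & 0x7 = 3
tag signed 2b, MSB=1: 2 - 4 = -2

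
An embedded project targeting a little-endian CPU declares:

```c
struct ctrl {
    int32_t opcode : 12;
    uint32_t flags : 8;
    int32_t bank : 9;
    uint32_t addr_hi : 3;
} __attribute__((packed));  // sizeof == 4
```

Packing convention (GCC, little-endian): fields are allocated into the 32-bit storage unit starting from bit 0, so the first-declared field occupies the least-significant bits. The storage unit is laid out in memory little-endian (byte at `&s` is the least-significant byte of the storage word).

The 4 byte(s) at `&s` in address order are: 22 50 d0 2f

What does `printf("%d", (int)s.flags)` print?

[0]=0x22 [1]=0x50 [2]=0xd0 [3]=0x2f (little-endian) → word 0x2fd05022
opcode:12 @ bit 0 → (0x2fd05022>>0)&0xfff = 0x22
flags:8 @ bit 12 → (0x2fd05022>>12)&0xff = 0x5  ←
bank:9 @ bit 20 → (0x2fd05022>>20)&0x1ff = 0xfd
addr_hi:3 @ bit 29 → (0x2fd05022>>29)&0x7 = 0x1

5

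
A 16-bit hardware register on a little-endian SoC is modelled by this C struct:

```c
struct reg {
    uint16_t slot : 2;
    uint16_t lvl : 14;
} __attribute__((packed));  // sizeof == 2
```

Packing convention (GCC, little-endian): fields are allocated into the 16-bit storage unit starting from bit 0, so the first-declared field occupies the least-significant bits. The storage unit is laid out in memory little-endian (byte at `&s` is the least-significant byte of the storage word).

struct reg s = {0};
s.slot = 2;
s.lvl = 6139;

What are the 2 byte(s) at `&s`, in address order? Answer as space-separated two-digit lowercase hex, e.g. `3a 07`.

ee 5f

slot:2 = 2 → 0x2 << 0 → word 0x0002
lvl:14 = 6139 → 0x17fb << 2 → word 0x5fee
word = 0x5fee → little-endian bytes:
  [0]=0xee  [1]=0x5f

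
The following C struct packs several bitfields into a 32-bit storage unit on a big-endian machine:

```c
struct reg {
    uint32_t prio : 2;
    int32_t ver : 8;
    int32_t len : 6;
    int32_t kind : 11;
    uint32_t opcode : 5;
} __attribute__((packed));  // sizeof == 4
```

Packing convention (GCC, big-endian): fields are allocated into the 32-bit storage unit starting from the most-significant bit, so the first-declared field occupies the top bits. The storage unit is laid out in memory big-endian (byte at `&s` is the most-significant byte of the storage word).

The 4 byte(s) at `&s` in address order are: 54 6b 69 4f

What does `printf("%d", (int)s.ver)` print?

81

[0]=0x54 [1]=0x6b [2]=0x69 [3]=0x4f (big-endian) → word 0x546b694f
prio [30+:2] = (word>>30) & 0x3 = 1
ver [22+:8] = (word>>22) & 0xff = 81  ←
len [16+:6] = (word>>16) & 0x3f = 43
kind [5+:11] = (word>>5) & 0x7ff = 842
opcode [0+:5] = (word>>0) & 0x1f = 15
ver signed 8b, MSB=0: value = 81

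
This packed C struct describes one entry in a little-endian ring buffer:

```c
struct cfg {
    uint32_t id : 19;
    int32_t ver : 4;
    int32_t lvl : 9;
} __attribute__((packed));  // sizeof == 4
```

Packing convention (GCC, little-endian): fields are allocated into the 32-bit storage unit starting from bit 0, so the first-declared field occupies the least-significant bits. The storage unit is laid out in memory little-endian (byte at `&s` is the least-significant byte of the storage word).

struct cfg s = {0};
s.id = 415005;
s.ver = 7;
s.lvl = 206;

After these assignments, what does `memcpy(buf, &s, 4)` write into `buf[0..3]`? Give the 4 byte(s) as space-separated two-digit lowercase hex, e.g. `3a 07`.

1d 55 3e 67

id (19b) val=415005 bits=0x6551d at bit 0: 0x0006551d
ver (4b) val=7 bits=0x7 at bit 19: 0x003e551d
lvl (9b) val=206 bits=0xce at bit 23: 0x673e551d
word = 0x673e551d → little-endian bytes:
  [0]=0x1d  [1]=0x55  [2]=0x3e  [3]=0x67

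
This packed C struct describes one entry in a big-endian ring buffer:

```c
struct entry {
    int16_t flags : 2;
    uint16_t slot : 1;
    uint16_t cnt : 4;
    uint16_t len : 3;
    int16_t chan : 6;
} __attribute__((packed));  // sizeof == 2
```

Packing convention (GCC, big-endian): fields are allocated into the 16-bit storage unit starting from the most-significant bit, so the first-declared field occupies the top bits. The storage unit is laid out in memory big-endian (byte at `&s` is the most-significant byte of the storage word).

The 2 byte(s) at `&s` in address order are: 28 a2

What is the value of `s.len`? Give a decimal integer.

2

[0]=0x28 [1]=0xa2 (big-endian) → word 0x28a2
flags:2 @ bit 14 → (0x28a2>>14)&0x3 = 0x0
slot:1 @ bit 13 → (0x28a2>>13)&0x1 = 0x1
cnt:4 @ bit 9 → (0x28a2>>9)&0xf = 0x4
len:3 @ bit 6 → (0x28a2>>6)&0x7 = 0x2  ←
chan:6 @ bit 0 → (0x28a2>>0)&0x3f = 0x22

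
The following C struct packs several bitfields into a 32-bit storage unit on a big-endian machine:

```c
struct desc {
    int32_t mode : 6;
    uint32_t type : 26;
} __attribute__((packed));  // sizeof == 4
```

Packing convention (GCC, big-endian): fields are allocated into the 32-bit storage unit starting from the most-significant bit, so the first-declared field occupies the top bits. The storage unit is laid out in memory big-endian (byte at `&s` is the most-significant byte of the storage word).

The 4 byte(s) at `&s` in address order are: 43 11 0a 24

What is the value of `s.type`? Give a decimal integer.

51448356

[0]=0x43 [1]=0x11 [2]=0x0a [3]=0x24 (big-endian) → word 0x43110a24
mode [26+:6] = (word>>26) & 0x3f = 16
type [0+:26] = (word>>0) & 0x3ffffff = 51448356  ←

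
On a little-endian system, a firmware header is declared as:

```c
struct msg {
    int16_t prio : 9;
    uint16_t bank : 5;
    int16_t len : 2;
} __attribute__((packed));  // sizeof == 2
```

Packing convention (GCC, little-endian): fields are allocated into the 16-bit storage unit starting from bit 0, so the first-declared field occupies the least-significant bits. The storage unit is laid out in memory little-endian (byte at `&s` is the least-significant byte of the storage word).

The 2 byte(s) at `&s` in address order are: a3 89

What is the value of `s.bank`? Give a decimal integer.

4

[0]=0xa3 [1]=0x89 (little-endian) → word 0x89a3
prio [0+:9] = (word>>0) & 0x1ff = 419
bank [9+:5] = (word>>9) & 0x1f = 4  ←
len [14+:2] = (word>>14) & 0x3 = 2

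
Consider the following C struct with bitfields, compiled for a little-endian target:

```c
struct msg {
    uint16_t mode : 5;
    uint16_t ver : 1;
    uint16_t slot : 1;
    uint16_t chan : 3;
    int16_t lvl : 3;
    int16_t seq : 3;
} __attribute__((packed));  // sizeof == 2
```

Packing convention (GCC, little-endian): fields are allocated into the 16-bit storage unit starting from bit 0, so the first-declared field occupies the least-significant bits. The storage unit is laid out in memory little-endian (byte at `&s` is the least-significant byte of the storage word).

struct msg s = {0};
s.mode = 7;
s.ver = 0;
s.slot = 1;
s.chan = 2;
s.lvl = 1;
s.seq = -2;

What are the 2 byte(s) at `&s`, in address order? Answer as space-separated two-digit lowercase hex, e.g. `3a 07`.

mode (5b) val=7 bits=0x7 at bit 0: 0x0007
ver (1b) val=0 bits=0x0 at bit 5: 0x0007
slot (1b) val=1 bits=0x1 at bit 6: 0x0047
chan (3b) val=2 bits=0x2 at bit 7: 0x0147
lvl (3b) val=1 bits=0x1 at bit 10: 0x0547
seq (3b) val=-2 bits=0x6 at bit 13: 0xc547
word = 0xc547 → little-endian bytes:
  [0]=0x47  [1]=0xc5

47 c5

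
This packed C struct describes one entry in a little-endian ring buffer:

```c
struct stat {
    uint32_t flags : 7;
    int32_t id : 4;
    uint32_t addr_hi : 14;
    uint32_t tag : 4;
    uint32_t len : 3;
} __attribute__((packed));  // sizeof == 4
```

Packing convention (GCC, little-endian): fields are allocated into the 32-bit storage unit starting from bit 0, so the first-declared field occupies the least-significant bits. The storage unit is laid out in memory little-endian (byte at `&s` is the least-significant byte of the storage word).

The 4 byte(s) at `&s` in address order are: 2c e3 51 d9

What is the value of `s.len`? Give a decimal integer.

[0]=0x2c [1]=0xe3 [2]=0x51 [3]=0xd9 (little-endian) → word 0xd951e32c
flags [0+:7] = (word>>0) & 0x7f = 44
id [7+:4] = (word>>7) & 0xf = 6
addr_hi [11+:14] = (word>>11) & 0x3fff = 10812
tag [25+:4] = (word>>25) & 0xf = 12
len [29+:3] = (word>>29) & 0x7 = 6  ←

6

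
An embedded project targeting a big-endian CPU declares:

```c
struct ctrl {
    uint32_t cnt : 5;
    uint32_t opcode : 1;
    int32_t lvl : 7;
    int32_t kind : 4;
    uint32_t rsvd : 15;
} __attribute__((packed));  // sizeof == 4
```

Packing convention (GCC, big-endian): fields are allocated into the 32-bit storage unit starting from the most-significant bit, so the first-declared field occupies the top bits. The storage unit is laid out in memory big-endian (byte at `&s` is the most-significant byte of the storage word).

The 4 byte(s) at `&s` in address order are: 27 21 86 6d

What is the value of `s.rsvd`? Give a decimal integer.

[0]=0x27 [1]=0x21 [2]=0x86 [3]=0x6d (big-endian) → word 0x2721866d
cnt [27+:5] = (word>>27) & 0x1f = 4
opcode [26+:1] = (word>>26) & 0x1 = 1
lvl [19+:7] = (word>>19) & 0x7f = 100
kind [15+:4] = (word>>15) & 0xf = 3
rsvd [0+:15] = (word>>0) & 0x7fff = 1645  ←

1645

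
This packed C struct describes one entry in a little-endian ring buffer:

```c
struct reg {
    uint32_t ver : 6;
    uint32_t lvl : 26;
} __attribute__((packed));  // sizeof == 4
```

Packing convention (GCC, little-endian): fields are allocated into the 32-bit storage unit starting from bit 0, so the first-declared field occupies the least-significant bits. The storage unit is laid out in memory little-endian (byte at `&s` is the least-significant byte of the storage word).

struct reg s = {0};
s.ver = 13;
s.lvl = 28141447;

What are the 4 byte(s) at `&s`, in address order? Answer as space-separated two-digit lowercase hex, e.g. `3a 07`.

cd e1 59 6b

[0+:6] ver=13 & 0x3f = 0xd; word=0x0000000d
[6+:26] lvl=28141447 & 0x3ffffff = 0x1ad6787; word=0x6b59e1cd
word = 0x6b59e1cd → little-endian bytes:
  [0]=0xcd  [1]=0xe1  [2]=0x59  [3]=0x6b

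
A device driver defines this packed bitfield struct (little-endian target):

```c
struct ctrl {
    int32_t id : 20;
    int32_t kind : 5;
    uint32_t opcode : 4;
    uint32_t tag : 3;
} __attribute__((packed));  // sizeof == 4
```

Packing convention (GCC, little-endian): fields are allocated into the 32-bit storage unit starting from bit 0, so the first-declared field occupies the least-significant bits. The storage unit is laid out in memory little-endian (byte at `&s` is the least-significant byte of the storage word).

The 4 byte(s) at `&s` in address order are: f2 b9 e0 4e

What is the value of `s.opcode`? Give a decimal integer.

[0]=0xf2 [1]=0xb9 [2]=0xe0 [3]=0x4e (little-endian) → word 0x4ee0b9f2
id:20 @ bit 0 → (0x4ee0b9f2>>0)&0xfffff = 0xb9f2
kind:5 @ bit 20 → (0x4ee0b9f2>>20)&0x1f = 0xe
opcode:4 @ bit 25 → (0x4ee0b9f2>>25)&0xf = 0x7  ←
tag:3 @ bit 29 → (0x4ee0b9f2>>29)&0x7 = 0x2

7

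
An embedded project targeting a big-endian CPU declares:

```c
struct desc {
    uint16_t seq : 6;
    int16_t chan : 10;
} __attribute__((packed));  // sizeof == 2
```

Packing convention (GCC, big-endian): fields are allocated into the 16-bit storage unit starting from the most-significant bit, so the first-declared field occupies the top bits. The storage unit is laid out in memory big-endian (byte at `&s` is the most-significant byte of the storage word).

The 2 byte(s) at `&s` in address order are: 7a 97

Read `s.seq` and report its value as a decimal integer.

30

[0]=0x7a [1]=0x97 (big-endian) → word 0x7a97
seq:6 @ bit 10 → (0x7a97>>10)&0x3f = 0x1e  ←
chan:10 @ bit 0 → (0x7a97>>0)&0x3ff = 0x297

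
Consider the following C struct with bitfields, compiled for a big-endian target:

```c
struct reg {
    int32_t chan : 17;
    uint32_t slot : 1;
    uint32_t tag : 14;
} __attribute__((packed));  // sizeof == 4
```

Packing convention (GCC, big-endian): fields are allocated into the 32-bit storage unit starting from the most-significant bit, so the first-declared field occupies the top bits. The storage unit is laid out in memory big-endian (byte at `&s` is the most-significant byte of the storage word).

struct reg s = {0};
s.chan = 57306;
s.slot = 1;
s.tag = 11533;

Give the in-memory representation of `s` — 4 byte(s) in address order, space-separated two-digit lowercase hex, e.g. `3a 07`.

6f ed 6d 0d

chan (17b) val=57306 bits=0xdfda at bit 15: 0x6fed0000
slot (1b) val=1 bits=0x1 at bit 14: 0x6fed4000
tag (14b) val=11533 bits=0x2d0d at bit 0: 0x6fed6d0d
word = 0x6fed6d0d → big-endian bytes:
  [0]=0x6f  [1]=0xed  [2]=0x6d  [3]=0x0d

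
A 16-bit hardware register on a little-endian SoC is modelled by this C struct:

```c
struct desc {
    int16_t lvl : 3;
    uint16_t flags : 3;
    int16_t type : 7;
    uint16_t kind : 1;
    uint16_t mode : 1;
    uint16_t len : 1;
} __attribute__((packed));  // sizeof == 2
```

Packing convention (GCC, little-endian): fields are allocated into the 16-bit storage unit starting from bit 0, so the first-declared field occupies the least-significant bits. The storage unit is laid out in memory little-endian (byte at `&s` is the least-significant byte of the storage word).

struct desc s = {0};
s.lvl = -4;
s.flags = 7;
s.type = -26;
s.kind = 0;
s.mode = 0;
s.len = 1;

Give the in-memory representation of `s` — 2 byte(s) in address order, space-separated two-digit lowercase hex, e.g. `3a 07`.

bc 99

[0+:3] lvl=-4 & 0x7 = 0x4; word=0x0004
[3+:3] flags=7 & 0x7 = 0x7; word=0x003c
[6+:7] type=-26 & 0x7f = 0x66; word=0x19bc
[13+:1] kind=0 & 0x1 = 0x0; word=0x19bc
[14+:1] mode=0 & 0x1 = 0x0; word=0x19bc
[15+:1] len=1 & 0x1 = 0x1; word=0x99bc
word = 0x99bc → little-endian bytes:
  [0]=0xbc  [1]=0x99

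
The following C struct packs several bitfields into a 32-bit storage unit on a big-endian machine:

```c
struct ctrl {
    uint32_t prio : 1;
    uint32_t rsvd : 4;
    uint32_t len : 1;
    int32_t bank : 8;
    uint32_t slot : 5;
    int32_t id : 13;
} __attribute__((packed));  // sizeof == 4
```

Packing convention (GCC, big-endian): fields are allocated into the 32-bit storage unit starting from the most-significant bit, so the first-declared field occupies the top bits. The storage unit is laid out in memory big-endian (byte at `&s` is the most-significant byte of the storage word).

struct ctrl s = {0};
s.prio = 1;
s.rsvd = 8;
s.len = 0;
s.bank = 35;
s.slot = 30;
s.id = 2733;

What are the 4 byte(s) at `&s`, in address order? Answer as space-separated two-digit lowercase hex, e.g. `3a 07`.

c0 8f ca ad

prio (1b) val=1 bits=0x1 at bit 31: 0x80000000
rsvd (4b) val=8 bits=0x8 at bit 27: 0xc0000000
len (1b) val=0 bits=0x0 at bit 26: 0xc0000000
bank (8b) val=35 bits=0x23 at bit 18: 0xc08c0000
slot (5b) val=30 bits=0x1e at bit 13: 0xc08fc000
id (13b) val=2733 bits=0xaad at bit 0: 0xc08fcaad
word = 0xc08fcaad → big-endian bytes:
  [0]=0xc0  [1]=0x8f  [2]=0xca  [3]=0xad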